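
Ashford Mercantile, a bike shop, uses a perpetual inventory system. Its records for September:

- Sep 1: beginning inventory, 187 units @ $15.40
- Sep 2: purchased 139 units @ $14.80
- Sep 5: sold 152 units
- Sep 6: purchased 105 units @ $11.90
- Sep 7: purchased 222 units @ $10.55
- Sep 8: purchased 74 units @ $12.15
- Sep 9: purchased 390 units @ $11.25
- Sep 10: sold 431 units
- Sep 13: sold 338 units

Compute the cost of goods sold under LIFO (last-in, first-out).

COGS = $10,873.80

Sep 5, 152 sold [LIFO — newest first]: 139 @ $14.80 + 13 @ $15.40 = $2,257.40
Sep 10, 431 sold [LIFO — newest first]: 390 @ $11.25 + 41 @ $12.15 = $4,885.65
Sep 13, 338 sold [LIFO — newest first]: 33 @ $12.15 + 222 @ $10.55 + 83 @ $11.90 = $3,730.75
Total COGS = $2,257.40 + $4,885.65 + $3,730.75 = $10,873.80
Ending inventory: 174 @ $15.40 + 22 @ $11.90 = $2,941.40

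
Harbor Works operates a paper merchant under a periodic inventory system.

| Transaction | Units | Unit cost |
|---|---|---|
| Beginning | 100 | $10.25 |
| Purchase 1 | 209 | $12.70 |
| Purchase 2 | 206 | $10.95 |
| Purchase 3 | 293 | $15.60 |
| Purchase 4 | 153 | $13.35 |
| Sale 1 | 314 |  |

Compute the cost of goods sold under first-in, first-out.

Sale 1 (314) [FIFO — oldest first]: 100 @ $10.25 + 209 @ $12.70 + 5 @ $10.95 = $3,734.05
Ending inventory: 201 @ $10.95 + 293 @ $15.60 + 153 @ $13.35 = $8,814.30

COGS = $3,734.05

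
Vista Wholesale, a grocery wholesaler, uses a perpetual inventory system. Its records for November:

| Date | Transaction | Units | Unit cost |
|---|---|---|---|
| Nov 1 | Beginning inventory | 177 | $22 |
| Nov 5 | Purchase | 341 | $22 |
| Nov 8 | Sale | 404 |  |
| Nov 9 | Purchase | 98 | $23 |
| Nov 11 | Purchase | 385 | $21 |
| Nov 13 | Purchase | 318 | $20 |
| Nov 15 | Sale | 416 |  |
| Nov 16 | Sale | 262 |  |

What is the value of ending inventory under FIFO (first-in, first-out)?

Ending inventory = $4,740

Nov 8, 404 sold [FIFO — oldest first]: 177 @ $22 + 227 @ $22 = $8,888
Nov 15, 416 sold [FIFO — oldest first]: 114 @ $22 + 98 @ $23 + 204 @ $21 = $9,046
Nov 16, 262 sold [FIFO — oldest first]: 181 @ $21 + 81 @ $20 = $5,421
Total COGS = $8,888 + $9,046 + $5,421 = $23,355
Ending inventory: 237 @ $20 = $4,740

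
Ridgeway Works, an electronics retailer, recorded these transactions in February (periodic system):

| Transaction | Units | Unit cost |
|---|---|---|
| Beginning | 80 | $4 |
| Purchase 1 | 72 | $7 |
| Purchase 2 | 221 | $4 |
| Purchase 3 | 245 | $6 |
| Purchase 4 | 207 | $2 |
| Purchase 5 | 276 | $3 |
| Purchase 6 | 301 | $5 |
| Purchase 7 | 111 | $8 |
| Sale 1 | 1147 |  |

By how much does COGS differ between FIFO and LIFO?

$483

FIFO COGS: 80 @ $4 + 72 @ $7 + 221 @ $4 + 245 @ $6 + 207 @ $2 + 276 @ $3 + 46 @ $5 = $4,650
LIFO COGS: 111 @ $8 + 301 @ $5 + 276 @ $3 + 207 @ $2 + 245 @ $6 + 7 @ $4 = $5,133
Difference = |$4,650 − $5,133| = $483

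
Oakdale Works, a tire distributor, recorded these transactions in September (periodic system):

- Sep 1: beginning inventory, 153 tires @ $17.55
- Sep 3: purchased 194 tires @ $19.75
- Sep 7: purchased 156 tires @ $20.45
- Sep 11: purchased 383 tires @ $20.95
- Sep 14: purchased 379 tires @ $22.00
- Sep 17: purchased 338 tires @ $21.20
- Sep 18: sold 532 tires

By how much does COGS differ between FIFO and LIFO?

$1,119.20

FIFO COGS: 153 @ $17.55 + 194 @ $19.75 + 156 @ $20.45 + 29 @ $20.95 = $10,314.40
LIFO COGS: 338 @ $21.20 + 194 @ $22.00 = $11,433.60
Difference = |$10,314.40 − $11,433.60| = $1,119.20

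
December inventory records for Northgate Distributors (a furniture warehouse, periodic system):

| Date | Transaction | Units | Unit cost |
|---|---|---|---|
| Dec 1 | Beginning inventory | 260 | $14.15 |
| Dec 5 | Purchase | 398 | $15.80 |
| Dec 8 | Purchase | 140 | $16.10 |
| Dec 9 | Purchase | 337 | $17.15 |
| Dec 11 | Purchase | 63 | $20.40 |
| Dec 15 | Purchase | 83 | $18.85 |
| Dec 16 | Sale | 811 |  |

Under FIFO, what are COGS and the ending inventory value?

Dec 16, 811 sold [FIFO — oldest first]: 260 @ $14.15 + 398 @ $15.80 + 140 @ $16.10 + 13 @ $17.15 = $12,444.35
Ending inventory: 324 @ $17.15 + 63 @ $20.40 + 83 @ $18.85 = $8,406.35

COGS = $12,444.35; ending inventory = $8,406.35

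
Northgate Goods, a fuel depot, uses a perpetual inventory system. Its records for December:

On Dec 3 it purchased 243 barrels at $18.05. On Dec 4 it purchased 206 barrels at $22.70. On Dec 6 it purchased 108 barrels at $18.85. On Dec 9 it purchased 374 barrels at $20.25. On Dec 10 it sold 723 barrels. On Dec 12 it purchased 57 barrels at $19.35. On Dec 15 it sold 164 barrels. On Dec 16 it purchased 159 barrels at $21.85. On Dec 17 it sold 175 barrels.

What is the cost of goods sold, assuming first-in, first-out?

Dec 10, 723 sold [FIFO — oldest first]: 243 @ $18.05 + 206 @ $22.70 + 108 @ $18.85 + 166 @ $20.25 = $14,459.65
Dec 15, 164 sold [FIFO — oldest first]: 164 @ $20.25 = $3,321.00
Dec 17, 175 sold [FIFO — oldest first]: 44 @ $20.25 + 57 @ $19.35 + 74 @ $21.85 = $3,610.85
Total COGS = $14,459.65 + $3,321.00 + $3,610.85 = $21,391.50
Ending inventory: 85 @ $21.85 = $1,857.25
Check: goods available $23,248.75 = COGS $21,391.50 + ending $1,857.25

COGS = $21,391.50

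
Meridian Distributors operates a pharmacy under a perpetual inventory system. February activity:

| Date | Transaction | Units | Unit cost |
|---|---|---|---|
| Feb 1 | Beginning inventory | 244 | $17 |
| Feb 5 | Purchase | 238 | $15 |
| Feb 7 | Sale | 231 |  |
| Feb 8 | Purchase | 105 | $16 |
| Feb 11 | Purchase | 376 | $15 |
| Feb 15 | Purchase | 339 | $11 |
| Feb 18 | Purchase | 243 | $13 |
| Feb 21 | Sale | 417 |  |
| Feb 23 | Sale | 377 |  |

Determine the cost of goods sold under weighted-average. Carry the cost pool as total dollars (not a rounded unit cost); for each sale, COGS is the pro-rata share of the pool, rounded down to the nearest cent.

COGS = $14,712.82

After Feb 1: 244 on hand, pool $4,148.00 (≈ $17.0000 each)
After Feb 5: 482 on hand, pool $7,718.00 (≈ $16.0124 each)
Feb 7, sell 231: 231/482 × $7,718.00 → $3,698.87
After Feb 8: 356 on hand, pool $5,699.13 (≈ $16.0088 each)
After Feb 11: 732 on hand, pool $11,339.13 (≈ $15.4906 each)
After Feb 15: 1071 on hand, pool $15,068.13 (≈ $14.0692 each)
After Feb 18: 1314 on hand, pool $18,227.13 (≈ $13.8715 each)
Feb 21, sell 417: 417/1314 × $18,227.13 → $5,784.40
Feb 23, sell 377: 377/897 × $12,442.73 → $5,229.55
Total COGS = $3,698.87 + $5,784.40 + $5,229.55 = $14,712.82
Ending inventory (cost pool remaining) = $7,213.18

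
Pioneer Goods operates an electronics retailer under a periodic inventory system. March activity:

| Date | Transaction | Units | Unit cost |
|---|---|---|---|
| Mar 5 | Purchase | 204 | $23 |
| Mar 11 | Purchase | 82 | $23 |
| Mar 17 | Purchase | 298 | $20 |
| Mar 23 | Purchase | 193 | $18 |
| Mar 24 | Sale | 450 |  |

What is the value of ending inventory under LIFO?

Mar 24, 450 sold [LIFO — newest first]: 193 @ $18 + 257 @ $20 = $8,614
Ending inventory: 204 @ $23 + 82 @ $23 + 41 @ $20 = $7,398
Check: goods available $16,012 = COGS $8,614 + ending $7,398

Ending inventory = $7,398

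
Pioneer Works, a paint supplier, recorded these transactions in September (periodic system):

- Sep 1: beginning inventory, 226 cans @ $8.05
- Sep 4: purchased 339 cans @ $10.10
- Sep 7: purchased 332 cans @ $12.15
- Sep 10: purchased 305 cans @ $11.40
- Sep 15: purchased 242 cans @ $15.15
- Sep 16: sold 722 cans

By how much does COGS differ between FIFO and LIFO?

$2,118.80

FIFO COGS: 226 @ $8.05 + 339 @ $10.10 + 157 @ $12.15 = $7,150.75
LIFO COGS: 242 @ $15.15 + 305 @ $11.40 + 175 @ $12.15 = $9,269.55
Difference = |$7,150.75 − $9,269.55| = $2,118.80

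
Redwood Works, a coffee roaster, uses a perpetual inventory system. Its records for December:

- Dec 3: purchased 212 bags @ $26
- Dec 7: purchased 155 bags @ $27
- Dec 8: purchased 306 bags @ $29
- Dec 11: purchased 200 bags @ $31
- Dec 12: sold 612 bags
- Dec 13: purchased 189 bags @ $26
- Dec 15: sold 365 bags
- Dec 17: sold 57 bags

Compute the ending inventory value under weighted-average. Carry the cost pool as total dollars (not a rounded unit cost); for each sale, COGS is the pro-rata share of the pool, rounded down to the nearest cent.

Ending inventory = $766.57

After Dec 3: 212 on hand, pool $5,512.00 (≈ $26.0000 each)
After Dec 7: 367 on hand, pool $9,697.00 (≈ $26.4223 each)
After Dec 8: 673 on hand, pool $18,571.00 (≈ $27.5944 each)
After Dec 11: 873 on hand, pool $24,771.00 (≈ $28.3746 each)
Dec 12, sell 612: 612/873 × $24,771.00 → $17,365.23
After Dec 13: 450 on hand, pool $12,319.77 (≈ $27.3773 each)
Dec 15, sell 365: 365/450 × $12,319.77 → $9,992.70
Dec 17, sell 57: 57/85 × $2,327.07 → $1,560.50
Total COGS = $17,365.23 + $9,992.70 + $1,560.50 = $28,918.43
Ending inventory (cost pool remaining) = $766.57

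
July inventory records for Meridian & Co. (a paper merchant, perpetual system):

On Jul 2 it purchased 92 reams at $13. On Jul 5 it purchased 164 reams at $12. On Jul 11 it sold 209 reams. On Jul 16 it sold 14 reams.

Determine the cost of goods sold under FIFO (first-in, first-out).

COGS = $2,768

Jul 11, 209 sold [FIFO — oldest first]: 92 @ $13 + 117 @ $12 = $2,600
Jul 16, 14 sold [FIFO — oldest first]: 14 @ $12 = $168
Total COGS = $2,600 + $168 = $2,768
Ending inventory: 33 @ $12 = $396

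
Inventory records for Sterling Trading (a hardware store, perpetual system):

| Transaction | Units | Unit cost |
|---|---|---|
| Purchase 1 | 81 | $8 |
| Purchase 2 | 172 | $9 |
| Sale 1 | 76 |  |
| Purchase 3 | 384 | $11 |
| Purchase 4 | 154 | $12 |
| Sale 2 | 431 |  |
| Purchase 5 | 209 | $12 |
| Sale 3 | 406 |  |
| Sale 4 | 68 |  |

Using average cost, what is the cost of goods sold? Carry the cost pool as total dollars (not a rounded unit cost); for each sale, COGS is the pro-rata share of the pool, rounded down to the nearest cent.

After Purchase 1: 81 on hand, pool $648.00 (≈ $8.0000 each)
After Purchase 2: 253 on hand, pool $2,196.00 (≈ $8.6798 each)
Sale 1, sell 76: 76/253 × $2,196.00 → $659.66
After Purchase 3: 561 on hand, pool $5,760.34 (≈ $10.2680 each)
After Purchase 4: 715 on hand, pool $7,608.34 (≈ $10.6410 each)
Sale 2, sell 431: 431/715 × $7,608.34 → $4,586.28
After Purchase 5: 493 on hand, pool $5,530.06 (≈ $11.2172 each)
Sale 3, sell 406: 406/493 × $5,530.06 → $4,554.16
Sale 4, sell 68: 68/87 × $975.90 → $762.77
Total COGS = $659.66 + $4,586.28 + $4,554.16 + $762.77 = $10,562.87
Ending inventory (cost pool remaining) = $213.13
Check: goods available $10,776.00 = COGS $10,562.87 + ending $213.13

COGS = $10,562.87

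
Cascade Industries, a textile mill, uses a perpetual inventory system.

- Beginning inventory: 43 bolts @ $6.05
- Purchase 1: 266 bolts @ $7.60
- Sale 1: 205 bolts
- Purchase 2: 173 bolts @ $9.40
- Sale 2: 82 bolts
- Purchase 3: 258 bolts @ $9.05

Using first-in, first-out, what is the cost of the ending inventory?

Ending inventory = $4,128.30

Sale 1 (205) [FIFO — oldest first]: 43 @ $6.05 + 162 @ $7.60 = $1,491.35
Sale 2 (82) [FIFO — oldest first]: 82 @ $7.60 = $623.20
Total COGS = $1,491.35 + $623.20 = $2,114.55
Ending inventory: 22 @ $7.60 + 173 @ $9.40 + 258 @ $9.05 = $4,128.30
Check: goods available $6,242.85 = COGS $2,114.55 + ending $4,128.30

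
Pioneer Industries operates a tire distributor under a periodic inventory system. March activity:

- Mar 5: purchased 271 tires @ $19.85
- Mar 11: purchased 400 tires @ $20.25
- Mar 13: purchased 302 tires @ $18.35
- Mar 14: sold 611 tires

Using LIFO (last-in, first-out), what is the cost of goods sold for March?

Mar 14, 611 sold [LIFO — newest first]: 302 @ $18.35 + 309 @ $20.25 = $11,798.95
Ending inventory: 271 @ $19.85 + 91 @ $20.25 = $7,222.10

COGS = $11,798.95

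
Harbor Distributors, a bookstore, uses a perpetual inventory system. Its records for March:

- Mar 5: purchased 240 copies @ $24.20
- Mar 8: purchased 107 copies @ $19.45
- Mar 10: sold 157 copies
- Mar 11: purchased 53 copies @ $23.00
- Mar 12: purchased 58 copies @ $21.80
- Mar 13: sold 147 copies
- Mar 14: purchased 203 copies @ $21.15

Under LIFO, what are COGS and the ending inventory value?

COGS = $6,645.75; ending inventory = $8,020.25

Mar 10, 157 sold [LIFO — newest first]: 107 @ $19.45 + 50 @ $24.20 = $3,291.15
Mar 13, 147 sold [LIFO — newest first]: 58 @ $21.80 + 53 @ $23.00 + 36 @ $24.20 = $3,354.60
Total COGS = $3,291.15 + $3,354.60 = $6,645.75
Ending inventory: 154 @ $24.20 + 203 @ $21.15 = $8,020.25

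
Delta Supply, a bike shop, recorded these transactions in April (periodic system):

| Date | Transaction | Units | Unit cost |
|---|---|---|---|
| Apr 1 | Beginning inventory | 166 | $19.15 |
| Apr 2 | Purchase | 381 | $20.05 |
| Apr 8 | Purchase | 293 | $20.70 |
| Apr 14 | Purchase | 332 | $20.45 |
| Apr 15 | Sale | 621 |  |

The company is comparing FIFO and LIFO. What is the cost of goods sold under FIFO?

COGS = $12,349.75

FIFO COGS: 166 @ $19.15 + 381 @ $20.05 + 74 @ $20.70 = $12,349.75
LIFO COGS: 332 @ $20.45 + 289 @ $20.70 = $12,771.70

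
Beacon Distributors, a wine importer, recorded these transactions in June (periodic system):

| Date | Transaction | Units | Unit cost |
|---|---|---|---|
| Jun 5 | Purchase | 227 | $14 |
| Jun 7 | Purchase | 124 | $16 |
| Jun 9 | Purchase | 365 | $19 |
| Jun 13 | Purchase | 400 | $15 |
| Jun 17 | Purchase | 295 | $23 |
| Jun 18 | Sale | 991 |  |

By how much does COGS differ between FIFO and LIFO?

FIFO COGS: 227 @ $14 + 124 @ $16 + 365 @ $19 + 275 @ $15 = $16,222
LIFO COGS: 295 @ $23 + 400 @ $15 + 296 @ $19 = $18,409
Difference = |$16,222 − $18,409| = $2,187

$2,187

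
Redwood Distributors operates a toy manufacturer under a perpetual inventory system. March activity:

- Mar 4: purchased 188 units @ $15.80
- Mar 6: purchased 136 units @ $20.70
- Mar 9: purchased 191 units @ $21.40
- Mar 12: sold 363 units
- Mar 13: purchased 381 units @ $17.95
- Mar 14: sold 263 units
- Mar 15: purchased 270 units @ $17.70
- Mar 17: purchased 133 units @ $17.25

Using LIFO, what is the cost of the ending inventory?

Mar 12, 363 sold [LIFO — newest first]: 191 @ $21.40 + 136 @ $20.70 + 36 @ $15.80 = $7,471.40
Mar 14, 263 sold [LIFO — newest first]: 263 @ $17.95 = $4,720.85
Total COGS = $7,471.40 + $4,720.85 = $12,192.25
Ending inventory: 152 @ $15.80 + 118 @ $17.95 + 270 @ $17.70 + 133 @ $17.25 = $11,592.95

Ending inventory = $11,592.95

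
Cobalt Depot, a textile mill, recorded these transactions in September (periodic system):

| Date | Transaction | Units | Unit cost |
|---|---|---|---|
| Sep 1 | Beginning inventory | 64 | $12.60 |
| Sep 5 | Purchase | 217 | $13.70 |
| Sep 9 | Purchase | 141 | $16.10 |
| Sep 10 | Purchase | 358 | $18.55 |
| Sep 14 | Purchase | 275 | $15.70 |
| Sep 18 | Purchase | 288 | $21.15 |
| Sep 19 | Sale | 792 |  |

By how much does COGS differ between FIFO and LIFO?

FIFO COGS: 64 @ $12.60 + 217 @ $13.70 + 141 @ $16.10 + 358 @ $18.55 + 12 @ $15.70 = $12,878.70
LIFO COGS: 288 @ $21.15 + 275 @ $15.70 + 229 @ $18.55 = $14,656.65
Difference = |$12,878.70 − $14,656.65| = $1,777.95

$1,777.95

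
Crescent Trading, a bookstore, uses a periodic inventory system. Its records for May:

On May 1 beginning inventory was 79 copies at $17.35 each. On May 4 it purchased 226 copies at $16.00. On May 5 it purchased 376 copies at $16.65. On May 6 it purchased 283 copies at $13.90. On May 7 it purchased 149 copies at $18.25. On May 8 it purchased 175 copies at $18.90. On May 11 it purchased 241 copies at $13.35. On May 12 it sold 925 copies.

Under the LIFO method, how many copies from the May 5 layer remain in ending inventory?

May 12, 925 sold [LIFO — newest first]: 241 @ $13.35 + 175 @ $18.90 + 149 @ $18.25 + 283 @ $13.90 + 77 @ $16.65 = $14,459.85
Ending inventory: 79 @ $17.35 + 226 @ $16.00 + 299 @ $16.65 = $9,965.00
Check: goods available $24,424.85 = COGS $14,459.85 + ending $9,965.00

299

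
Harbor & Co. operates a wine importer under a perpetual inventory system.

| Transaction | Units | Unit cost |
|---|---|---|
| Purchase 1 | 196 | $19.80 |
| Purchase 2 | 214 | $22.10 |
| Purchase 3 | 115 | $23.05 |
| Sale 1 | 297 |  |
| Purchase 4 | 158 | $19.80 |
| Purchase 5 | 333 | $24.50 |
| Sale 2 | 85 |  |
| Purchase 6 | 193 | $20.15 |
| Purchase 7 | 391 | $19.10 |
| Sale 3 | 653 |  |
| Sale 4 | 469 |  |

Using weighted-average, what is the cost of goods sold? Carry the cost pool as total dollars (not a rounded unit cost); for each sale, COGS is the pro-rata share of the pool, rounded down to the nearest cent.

After Purchase 1: 196 on hand, pool $3,880.80 (≈ $19.8000 each)
After Purchase 2: 410 on hand, pool $8,610.20 (≈ $21.0005 each)
After Purchase 3: 525 on hand, pool $11,260.95 (≈ $21.4494 each)
Sale 1, sell 297: 297/525 × $11,260.95 → $6,370.48
After Purchase 4: 386 on hand, pool $8,018.87 (≈ $20.7743 each)
After Purchase 5: 719 on hand, pool $16,177.37 (≈ $22.4998 each)
Sale 2, sell 85: 85/719 × $16,177.37 → $1,912.48
After Purchase 6: 827 on hand, pool $18,153.84 (≈ $21.9514 each)
After Purchase 7: 1218 on hand, pool $25,621.94 (≈ $21.0361 each)
Sale 3, sell 653: 653/1218 × $25,621.94 → $13,736.55
Sale 4, sell 469: 469/565 × $11,885.39 → $9,865.92
Total COGS = $6,370.48 + $1,912.48 + $13,736.55 + $9,865.92 = $31,885.43
Ending inventory (cost pool remaining) = $2,019.47

COGS = $31,885.43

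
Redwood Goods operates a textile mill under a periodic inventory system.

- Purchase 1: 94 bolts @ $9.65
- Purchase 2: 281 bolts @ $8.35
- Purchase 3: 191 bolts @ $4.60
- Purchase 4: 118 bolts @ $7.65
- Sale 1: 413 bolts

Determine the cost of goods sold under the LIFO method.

Sale 1 (413) [LIFO — newest first]: 118 @ $7.65 + 191 @ $4.60 + 104 @ $8.35 = $2,649.70
Ending inventory: 94 @ $9.65 + 177 @ $8.35 = $2,385.05
Check: goods available $5,034.75 = COGS $2,649.70 + ending $2,385.05

COGS = $2,649.70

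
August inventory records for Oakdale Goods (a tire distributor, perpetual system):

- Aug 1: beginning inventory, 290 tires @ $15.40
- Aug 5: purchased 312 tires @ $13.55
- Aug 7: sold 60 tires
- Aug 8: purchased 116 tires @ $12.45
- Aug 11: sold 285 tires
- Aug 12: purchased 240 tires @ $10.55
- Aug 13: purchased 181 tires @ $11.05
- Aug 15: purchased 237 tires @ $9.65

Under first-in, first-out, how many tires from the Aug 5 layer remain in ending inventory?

Aug 7, 60 sold [FIFO — oldest first]: 60 @ $15.40 = $924.00
Aug 11, 285 sold [FIFO — oldest first]: 230 @ $15.40 + 55 @ $13.55 = $4,287.25
Total COGS = $924.00 + $4,287.25 = $5,211.25
Ending inventory: 257 @ $13.55 + 116 @ $12.45 + 240 @ $10.55 + 181 @ $11.05 + 237 @ $9.65 = $11,745.65

257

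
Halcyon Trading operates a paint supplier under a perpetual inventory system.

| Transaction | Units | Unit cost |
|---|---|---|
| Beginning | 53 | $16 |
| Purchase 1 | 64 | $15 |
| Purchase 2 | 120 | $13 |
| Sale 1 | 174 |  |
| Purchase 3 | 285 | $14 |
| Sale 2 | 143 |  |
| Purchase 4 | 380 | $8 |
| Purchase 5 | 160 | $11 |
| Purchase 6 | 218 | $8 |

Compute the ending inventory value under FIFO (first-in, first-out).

Sale 1 (174) [FIFO — oldest first]: 53 @ $16 + 64 @ $15 + 57 @ $13 = $2,549
Sale 2 (143) [FIFO — oldest first]: 63 @ $13 + 80 @ $14 = $1,939
Total COGS = $2,549 + $1,939 = $4,488
Ending inventory: 205 @ $14 + 380 @ $8 + 160 @ $11 + 218 @ $8 = $9,414
Check: goods available $13,902 = COGS $4,488 + ending $9,414

Ending inventory = $9,414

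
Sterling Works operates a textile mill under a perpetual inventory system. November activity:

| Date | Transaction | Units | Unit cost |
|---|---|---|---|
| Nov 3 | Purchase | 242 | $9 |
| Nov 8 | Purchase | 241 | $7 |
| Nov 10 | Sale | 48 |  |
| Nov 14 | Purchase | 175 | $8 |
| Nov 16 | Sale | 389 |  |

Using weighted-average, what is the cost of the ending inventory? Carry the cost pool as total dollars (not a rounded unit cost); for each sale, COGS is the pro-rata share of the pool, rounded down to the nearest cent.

Ending inventory = $1,768.33

After Nov 3: 242 on hand, pool $2,178.00 (≈ $9.0000 each)
After Nov 8: 483 on hand, pool $3,865.00 (≈ $8.0021 each)
Nov 10, sell 48: 48/483 × $3,865.00 → $384.09
After Nov 14: 610 on hand, pool $4,880.91 (≈ $8.0015 each)
Nov 16, sell 389: 389/610 × $4,880.91 → $3,112.58
Total COGS = $384.09 + $3,112.58 = $3,496.67
Ending inventory (cost pool remaining) = $1,768.33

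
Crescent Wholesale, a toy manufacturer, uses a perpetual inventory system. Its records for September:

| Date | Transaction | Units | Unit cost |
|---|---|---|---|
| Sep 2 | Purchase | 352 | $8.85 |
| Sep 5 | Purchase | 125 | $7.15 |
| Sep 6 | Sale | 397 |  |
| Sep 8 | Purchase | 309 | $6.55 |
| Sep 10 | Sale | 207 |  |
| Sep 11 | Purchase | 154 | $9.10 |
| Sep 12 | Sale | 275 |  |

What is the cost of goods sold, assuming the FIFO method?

Sep 6, 397 sold [FIFO — oldest first]: 352 @ $8.85 + 45 @ $7.15 = $3,436.95
Sep 10, 207 sold [FIFO — oldest first]: 80 @ $7.15 + 127 @ $6.55 = $1,403.85
Sep 12, 275 sold [FIFO — oldest first]: 182 @ $6.55 + 93 @ $9.10 = $2,038.40
Total COGS = $3,436.95 + $1,403.85 + $2,038.40 = $6,879.20
Ending inventory: 61 @ $9.10 = $555.10

COGS = $6,879.20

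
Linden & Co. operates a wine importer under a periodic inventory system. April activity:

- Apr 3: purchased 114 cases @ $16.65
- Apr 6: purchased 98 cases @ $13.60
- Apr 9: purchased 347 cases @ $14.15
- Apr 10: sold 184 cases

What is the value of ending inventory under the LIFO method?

Ending inventory = $5,537.35

Apr 10, 184 sold [LIFO — newest first]: 184 @ $14.15 = $2,603.60
Ending inventory: 114 @ $16.65 + 98 @ $13.60 + 163 @ $14.15 = $5,537.35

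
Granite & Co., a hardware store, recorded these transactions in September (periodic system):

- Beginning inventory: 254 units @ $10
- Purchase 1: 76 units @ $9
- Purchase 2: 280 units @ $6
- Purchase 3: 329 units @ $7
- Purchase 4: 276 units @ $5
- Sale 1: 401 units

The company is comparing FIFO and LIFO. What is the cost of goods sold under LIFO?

FIFO COGS: 254 @ $10 + 76 @ $9 + 71 @ $6 = $3,650
LIFO COGS: 276 @ $5 + 125 @ $7 = $2,255

COGS = $2,255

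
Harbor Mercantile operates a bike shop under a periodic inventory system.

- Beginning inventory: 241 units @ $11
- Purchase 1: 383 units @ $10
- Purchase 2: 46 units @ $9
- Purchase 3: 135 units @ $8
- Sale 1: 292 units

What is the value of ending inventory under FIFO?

Sale 1 (292) [FIFO — oldest first]: 241 @ $11 + 51 @ $10 = $3,161
Ending inventory: 332 @ $10 + 46 @ $9 + 135 @ $8 = $4,814

Ending inventory = $4,814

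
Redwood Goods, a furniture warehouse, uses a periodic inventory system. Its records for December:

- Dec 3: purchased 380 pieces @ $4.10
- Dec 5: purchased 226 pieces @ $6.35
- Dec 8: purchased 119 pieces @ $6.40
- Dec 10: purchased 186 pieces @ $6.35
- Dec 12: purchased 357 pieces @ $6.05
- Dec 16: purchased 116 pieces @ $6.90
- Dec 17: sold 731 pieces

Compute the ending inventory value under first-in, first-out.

Dec 17, 731 sold [FIFO — oldest first]: 380 @ $4.10 + 226 @ $6.35 + 119 @ $6.40 + 6 @ $6.35 = $3,792.80
Ending inventory: 180 @ $6.35 + 357 @ $6.05 + 116 @ $6.90 = $4,103.25

Ending inventory = $4,103.25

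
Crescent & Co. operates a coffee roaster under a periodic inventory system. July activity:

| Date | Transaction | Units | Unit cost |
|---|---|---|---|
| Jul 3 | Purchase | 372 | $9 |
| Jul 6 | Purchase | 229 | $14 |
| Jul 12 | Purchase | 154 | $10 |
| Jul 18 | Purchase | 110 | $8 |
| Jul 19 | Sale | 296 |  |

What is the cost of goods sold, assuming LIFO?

COGS = $2,868

Jul 19, 296 sold [LIFO — newest first]: 110 @ $8 + 154 @ $10 + 32 @ $14 = $2,868
Ending inventory: 372 @ $9 + 197 @ $14 = $6,106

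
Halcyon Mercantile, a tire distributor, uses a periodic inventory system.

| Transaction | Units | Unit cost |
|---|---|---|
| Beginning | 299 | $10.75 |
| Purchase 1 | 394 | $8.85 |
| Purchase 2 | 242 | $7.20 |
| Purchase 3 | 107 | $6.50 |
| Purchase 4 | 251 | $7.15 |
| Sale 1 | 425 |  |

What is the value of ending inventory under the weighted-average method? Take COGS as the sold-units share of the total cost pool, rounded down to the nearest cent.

Ending inventory = $7,339.87

Sale 1, sell 425: 425/1293 × $10,933.70 → $3,593.83
Ending inventory (cost pool remaining) = $7,339.87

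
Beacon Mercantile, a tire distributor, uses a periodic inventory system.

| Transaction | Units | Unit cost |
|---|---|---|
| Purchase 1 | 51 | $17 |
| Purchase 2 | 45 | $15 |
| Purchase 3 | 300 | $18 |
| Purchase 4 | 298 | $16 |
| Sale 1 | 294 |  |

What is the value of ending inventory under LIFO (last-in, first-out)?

Ending inventory = $7,006

Sale 1 (294) [LIFO — newest first]: 294 @ $16 = $4,704
Ending inventory: 51 @ $17 + 45 @ $15 + 300 @ $18 + 4 @ $16 = $7,006
Check: goods available $11,710 = COGS $4,704 + ending $7,006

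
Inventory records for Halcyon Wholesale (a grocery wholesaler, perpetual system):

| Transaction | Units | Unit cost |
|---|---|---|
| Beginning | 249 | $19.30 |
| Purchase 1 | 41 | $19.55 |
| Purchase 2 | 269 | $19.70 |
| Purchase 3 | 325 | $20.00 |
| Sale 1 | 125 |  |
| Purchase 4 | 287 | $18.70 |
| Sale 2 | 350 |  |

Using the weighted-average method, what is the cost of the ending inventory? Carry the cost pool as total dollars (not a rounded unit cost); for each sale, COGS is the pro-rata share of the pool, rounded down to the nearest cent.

After Beginning: 249 on hand, pool $4,805.70 (≈ $19.3000 each)
After Purchase 1: 290 on hand, pool $5,607.25 (≈ $19.3353 each)
After Purchase 2: 559 on hand, pool $10,906.55 (≈ $19.5108 each)
After Purchase 3: 884 on hand, pool $17,406.55 (≈ $19.6907 each)
Sale 1, sell 125: 125/884 × $17,406.55 → $2,461.33
After Purchase 4: 1046 on hand, pool $20,312.12 (≈ $19.4189 each)
Sale 2, sell 350: 350/1046 × $20,312.12 → $6,796.59
Total COGS = $2,461.33 + $6,796.59 = $9,257.92
Ending inventory (cost pool remaining) = $13,515.53
Check: goods available $22,773.45 = COGS $9,257.92 + ending $13,515.53

Ending inventory = $13,515.53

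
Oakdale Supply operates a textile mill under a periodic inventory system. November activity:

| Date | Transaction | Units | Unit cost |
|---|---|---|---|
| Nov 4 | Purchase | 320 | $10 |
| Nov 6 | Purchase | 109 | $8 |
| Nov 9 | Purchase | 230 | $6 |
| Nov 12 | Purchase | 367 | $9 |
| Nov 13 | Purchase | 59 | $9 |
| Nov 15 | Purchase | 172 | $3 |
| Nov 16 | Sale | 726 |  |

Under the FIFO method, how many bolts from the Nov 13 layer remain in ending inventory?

Nov 16, 726 sold [FIFO — oldest first]: 320 @ $10 + 109 @ $8 + 230 @ $6 + 67 @ $9 = $6,055
Ending inventory: 300 @ $9 + 59 @ $9 + 172 @ $3 = $3,747

59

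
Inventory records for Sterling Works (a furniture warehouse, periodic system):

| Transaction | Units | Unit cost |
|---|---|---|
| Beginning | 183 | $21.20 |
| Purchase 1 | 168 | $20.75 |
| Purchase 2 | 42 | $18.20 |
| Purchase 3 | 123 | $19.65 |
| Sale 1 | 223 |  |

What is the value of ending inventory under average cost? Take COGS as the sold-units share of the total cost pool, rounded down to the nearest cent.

Ending inventory = $5,988.87

Sale 1, sell 223: 223/516 × $10,546.95 → $4,558.08
Ending inventory (cost pool remaining) = $5,988.87
Check: goods available $10,546.95 = COGS $4,558.08 + ending $5,988.87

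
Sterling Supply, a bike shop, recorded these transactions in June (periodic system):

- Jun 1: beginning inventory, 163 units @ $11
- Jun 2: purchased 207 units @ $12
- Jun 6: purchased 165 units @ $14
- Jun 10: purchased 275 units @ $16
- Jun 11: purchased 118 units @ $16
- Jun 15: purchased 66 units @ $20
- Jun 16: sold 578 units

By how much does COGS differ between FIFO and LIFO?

$1,999

FIFO COGS: 163 @ $11 + 207 @ $12 + 165 @ $14 + 43 @ $16 = $7,275
LIFO COGS: 66 @ $20 + 118 @ $16 + 275 @ $16 + 119 @ $14 = $9,274
Difference = |$7,275 − $9,274| = $1,999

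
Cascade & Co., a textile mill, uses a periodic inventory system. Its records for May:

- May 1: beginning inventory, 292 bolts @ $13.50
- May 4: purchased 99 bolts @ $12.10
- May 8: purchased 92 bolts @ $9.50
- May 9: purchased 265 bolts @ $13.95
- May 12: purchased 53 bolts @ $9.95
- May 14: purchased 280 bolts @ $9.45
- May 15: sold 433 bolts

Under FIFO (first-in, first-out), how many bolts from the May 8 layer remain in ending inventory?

May 15, 433 sold [FIFO — oldest first]: 292 @ $13.50 + 99 @ $12.10 + 42 @ $9.50 = $5,538.90
Ending inventory: 50 @ $9.50 + 265 @ $13.95 + 53 @ $9.95 + 280 @ $9.45 = $7,345.10
Check: goods available $12,884.00 = COGS $5,538.90 + ending $7,345.10

50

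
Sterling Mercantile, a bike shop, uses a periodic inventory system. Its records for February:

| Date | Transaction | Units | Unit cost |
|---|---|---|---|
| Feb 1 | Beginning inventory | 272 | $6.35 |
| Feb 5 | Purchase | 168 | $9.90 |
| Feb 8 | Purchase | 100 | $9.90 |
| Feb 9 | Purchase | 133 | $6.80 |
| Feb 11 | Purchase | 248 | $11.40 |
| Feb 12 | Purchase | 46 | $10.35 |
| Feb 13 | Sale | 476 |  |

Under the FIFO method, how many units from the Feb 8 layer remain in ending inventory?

64

Feb 13, 476 sold [FIFO — oldest first]: 272 @ $6.35 + 168 @ $9.90 + 36 @ $9.90 = $3,746.80
Ending inventory: 64 @ $9.90 + 133 @ $6.80 + 248 @ $11.40 + 46 @ $10.35 = $4,841.30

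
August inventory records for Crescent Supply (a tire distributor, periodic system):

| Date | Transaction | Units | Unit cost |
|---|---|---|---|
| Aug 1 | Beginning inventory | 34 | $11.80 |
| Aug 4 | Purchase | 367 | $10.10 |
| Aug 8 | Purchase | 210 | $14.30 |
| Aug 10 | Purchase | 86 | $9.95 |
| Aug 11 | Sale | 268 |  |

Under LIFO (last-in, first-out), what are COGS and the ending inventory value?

COGS = $3,458.30; ending inventory = $4,508.30

Aug 11, 268 sold [LIFO — newest first]: 86 @ $9.95 + 182 @ $14.30 = $3,458.30
Ending inventory: 34 @ $11.80 + 367 @ $10.10 + 28 @ $14.30 = $4,508.30
Check: goods available $7,966.60 = COGS $3,458.30 + ending $4,508.30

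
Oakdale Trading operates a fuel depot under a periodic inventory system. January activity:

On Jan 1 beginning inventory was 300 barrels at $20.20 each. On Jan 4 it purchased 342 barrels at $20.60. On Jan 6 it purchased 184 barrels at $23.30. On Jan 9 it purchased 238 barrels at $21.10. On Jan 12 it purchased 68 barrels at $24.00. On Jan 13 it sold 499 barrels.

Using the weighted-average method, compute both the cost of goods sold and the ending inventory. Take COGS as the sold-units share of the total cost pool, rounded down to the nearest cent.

Jan 13, sell 499: 499/1132 × $24,046.20 → $10,599.87
Ending inventory (cost pool remaining) = $13,446.33
Check: goods available $24,046.20 = COGS $10,599.87 + ending $13,446.33

COGS = $10,599.87; ending inventory = $13,446.33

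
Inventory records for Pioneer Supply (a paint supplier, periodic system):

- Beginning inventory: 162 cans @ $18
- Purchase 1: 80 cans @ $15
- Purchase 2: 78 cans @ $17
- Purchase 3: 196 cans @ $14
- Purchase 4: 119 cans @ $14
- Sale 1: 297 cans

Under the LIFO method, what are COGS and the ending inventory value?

COGS = $4,158; ending inventory = $5,694

Sale 1 (297) [LIFO — newest first]: 119 @ $14 + 178 @ $14 = $4,158
Ending inventory: 162 @ $18 + 80 @ $15 + 78 @ $17 + 18 @ $14 = $5,694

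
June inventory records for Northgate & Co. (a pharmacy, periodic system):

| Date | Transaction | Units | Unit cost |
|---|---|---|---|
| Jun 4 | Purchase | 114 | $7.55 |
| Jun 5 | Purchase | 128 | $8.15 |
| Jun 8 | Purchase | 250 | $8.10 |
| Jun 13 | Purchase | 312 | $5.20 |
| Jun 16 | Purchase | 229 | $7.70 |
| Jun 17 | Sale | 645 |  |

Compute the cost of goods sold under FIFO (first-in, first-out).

COGS = $4,724.50

Jun 17, 645 sold [FIFO — oldest first]: 114 @ $7.55 + 128 @ $8.15 + 250 @ $8.10 + 153 @ $5.20 = $4,724.50
Ending inventory: 159 @ $5.20 + 229 @ $7.70 = $2,590.10
Check: goods available $7,314.60 = COGS $4,724.50 + ending $2,590.10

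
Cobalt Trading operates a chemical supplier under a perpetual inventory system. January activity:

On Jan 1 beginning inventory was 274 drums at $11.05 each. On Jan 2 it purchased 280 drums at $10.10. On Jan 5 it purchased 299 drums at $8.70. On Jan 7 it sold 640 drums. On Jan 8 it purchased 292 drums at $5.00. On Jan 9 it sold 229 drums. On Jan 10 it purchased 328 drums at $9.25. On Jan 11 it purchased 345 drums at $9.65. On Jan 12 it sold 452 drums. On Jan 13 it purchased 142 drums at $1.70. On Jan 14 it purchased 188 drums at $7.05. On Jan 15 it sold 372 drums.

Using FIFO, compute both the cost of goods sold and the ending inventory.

Jan 7, 640 sold [FIFO — oldest first]: 274 @ $11.05 + 280 @ $10.10 + 86 @ $8.70 = $6,603.90
Jan 9, 229 sold [FIFO — oldest first]: 213 @ $8.70 + 16 @ $5.00 = $1,933.10
Jan 12, 452 sold [FIFO — oldest first]: 276 @ $5.00 + 176 @ $9.25 = $3,008.00
Jan 15, 372 sold [FIFO — oldest first]: 152 @ $9.25 + 220 @ $9.65 = $3,529.00
Total COGS = $6,603.90 + $1,933.10 + $3,008.00 + $3,529.00 = $15,074.00
Ending inventory: 125 @ $9.65 + 142 @ $1.70 + 188 @ $7.05 = $2,773.05
Check: goods available $17,847.05 = COGS $15,074.00 + ending $2,773.05

COGS = $15,074.00; ending inventory = $2,773.05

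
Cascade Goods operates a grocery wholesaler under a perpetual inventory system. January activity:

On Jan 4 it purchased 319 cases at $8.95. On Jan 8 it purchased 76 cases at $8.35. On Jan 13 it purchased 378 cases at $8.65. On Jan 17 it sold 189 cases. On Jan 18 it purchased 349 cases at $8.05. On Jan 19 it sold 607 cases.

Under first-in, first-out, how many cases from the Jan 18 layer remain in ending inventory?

326

Jan 17, 189 sold [FIFO — oldest first]: 189 @ $8.95 = $1,691.55
Jan 19, 607 sold [FIFO — oldest first]: 130 @ $8.95 + 76 @ $8.35 + 378 @ $8.65 + 23 @ $8.05 = $5,252.95
Total COGS = $1,691.55 + $5,252.95 = $6,944.50
Ending inventory: 326 @ $8.05 = $2,624.30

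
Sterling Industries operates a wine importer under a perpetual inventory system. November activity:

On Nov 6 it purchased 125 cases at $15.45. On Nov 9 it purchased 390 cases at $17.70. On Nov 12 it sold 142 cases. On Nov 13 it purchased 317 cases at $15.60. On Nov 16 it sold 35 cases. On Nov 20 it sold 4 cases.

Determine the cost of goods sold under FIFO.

Nov 12, 142 sold [FIFO — oldest first]: 125 @ $15.45 + 17 @ $17.70 = $2,232.15
Nov 16, 35 sold [FIFO — oldest first]: 35 @ $17.70 = $619.50
Nov 20, 4 sold [FIFO — oldest first]: 4 @ $17.70 = $70.80
Total COGS = $2,232.15 + $619.50 + $70.80 = $2,922.45
Ending inventory: 334 @ $17.70 + 317 @ $15.60 = $10,857.00

COGS = $2,922.45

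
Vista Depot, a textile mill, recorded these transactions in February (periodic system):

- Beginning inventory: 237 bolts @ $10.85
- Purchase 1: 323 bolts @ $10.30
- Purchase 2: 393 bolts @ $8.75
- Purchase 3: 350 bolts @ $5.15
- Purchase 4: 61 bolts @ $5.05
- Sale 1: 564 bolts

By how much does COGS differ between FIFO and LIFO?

$2,484.05

FIFO COGS: 237 @ $10.85 + 323 @ $10.30 + 4 @ $8.75 = $5,933.35
LIFO COGS: 61 @ $5.05 + 350 @ $5.15 + 153 @ $8.75 = $3,449.30
Difference = |$5,933.35 − $3,449.30| = $2,484.05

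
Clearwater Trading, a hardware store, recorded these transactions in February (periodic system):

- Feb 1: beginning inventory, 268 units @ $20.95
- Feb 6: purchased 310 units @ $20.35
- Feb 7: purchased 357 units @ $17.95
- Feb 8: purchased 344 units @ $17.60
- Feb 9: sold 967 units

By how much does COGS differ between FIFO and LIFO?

FIFO COGS: 268 @ $20.95 + 310 @ $20.35 + 357 @ $17.95 + 32 @ $17.60 = $18,894.45
LIFO COGS: 344 @ $17.60 + 357 @ $17.95 + 266 @ $20.35 = $17,875.65
Difference = |$18,894.45 − $17,875.65| = $1,018.80

$1,018.80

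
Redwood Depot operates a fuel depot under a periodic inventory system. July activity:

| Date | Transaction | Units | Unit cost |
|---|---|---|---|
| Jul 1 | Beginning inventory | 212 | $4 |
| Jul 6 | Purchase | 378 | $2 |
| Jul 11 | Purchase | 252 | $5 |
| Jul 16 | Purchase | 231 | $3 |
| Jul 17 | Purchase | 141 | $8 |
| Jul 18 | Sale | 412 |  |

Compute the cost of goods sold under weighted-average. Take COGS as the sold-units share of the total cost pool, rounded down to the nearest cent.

COGS = $1,589.96

Jul 18, sell 412: 412/1214 × $4,685.00 → $1,589.96
Ending inventory (cost pool remaining) = $3,095.04
Check: goods available $4,685.00 = COGS $1,589.96 + ending $3,095.04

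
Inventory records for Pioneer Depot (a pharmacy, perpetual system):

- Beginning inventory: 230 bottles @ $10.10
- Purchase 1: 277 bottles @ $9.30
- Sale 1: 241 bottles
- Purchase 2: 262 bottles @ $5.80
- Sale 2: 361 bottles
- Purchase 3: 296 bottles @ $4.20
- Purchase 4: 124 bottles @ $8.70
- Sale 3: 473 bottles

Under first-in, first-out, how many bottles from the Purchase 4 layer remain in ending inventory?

Sale 1 (241) [FIFO — oldest first]: 230 @ $10.10 + 11 @ $9.30 = $2,425.30
Sale 2 (361) [FIFO — oldest first]: 266 @ $9.30 + 95 @ $5.80 = $3,024.80
Sale 3 (473) [FIFO — oldest first]: 167 @ $5.80 + 296 @ $4.20 + 10 @ $8.70 = $2,298.80
Total COGS = $2,425.30 + $3,024.80 + $2,298.80 = $7,748.90
Ending inventory: 114 @ $8.70 = $991.80

114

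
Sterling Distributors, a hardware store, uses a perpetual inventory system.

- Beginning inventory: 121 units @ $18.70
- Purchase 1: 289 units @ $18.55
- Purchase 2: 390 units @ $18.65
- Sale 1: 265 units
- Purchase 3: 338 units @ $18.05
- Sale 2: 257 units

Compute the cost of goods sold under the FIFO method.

COGS = $9,712.45

Sale 1 (265) [FIFO — oldest first]: 121 @ $18.70 + 144 @ $18.55 = $4,933.90
Sale 2 (257) [FIFO — oldest first]: 145 @ $18.55 + 112 @ $18.65 = $4,778.55
Total COGS = $4,933.90 + $4,778.55 = $9,712.45
Ending inventory: 278 @ $18.65 + 338 @ $18.05 = $11,285.60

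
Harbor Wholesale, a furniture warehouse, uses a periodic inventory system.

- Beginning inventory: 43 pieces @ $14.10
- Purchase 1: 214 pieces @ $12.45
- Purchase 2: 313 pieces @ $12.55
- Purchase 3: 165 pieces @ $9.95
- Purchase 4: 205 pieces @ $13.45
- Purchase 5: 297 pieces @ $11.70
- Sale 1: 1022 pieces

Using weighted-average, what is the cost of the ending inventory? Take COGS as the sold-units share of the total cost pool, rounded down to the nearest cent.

Sale 1, sell 1022: 1022/1237 × $15,072.65 → $12,452.90
Ending inventory (cost pool remaining) = $2,619.75

Ending inventory = $2,619.75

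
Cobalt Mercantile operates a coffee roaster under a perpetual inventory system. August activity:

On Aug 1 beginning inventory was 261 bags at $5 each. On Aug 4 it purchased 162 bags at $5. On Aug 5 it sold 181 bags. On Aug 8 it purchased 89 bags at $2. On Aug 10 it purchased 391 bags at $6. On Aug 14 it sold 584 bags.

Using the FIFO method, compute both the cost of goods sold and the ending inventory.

Aug 5, 181 sold [FIFO — oldest first]: 181 @ $5 = $905
Aug 14, 584 sold [FIFO — oldest first]: 80 @ $5 + 162 @ $5 + 89 @ $2 + 253 @ $6 = $2,906
Total COGS = $905 + $2,906 = $3,811
Ending inventory: 138 @ $6 = $828

COGS = $3,811; ending inventory = $828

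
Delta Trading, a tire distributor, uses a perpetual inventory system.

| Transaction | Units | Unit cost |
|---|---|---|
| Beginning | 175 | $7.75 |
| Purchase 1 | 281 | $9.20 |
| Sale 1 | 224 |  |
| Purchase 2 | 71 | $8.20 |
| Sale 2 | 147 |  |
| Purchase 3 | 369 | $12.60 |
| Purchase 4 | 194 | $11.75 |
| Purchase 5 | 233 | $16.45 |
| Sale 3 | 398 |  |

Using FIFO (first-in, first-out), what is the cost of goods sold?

Sale 1 (224) [FIFO — oldest first]: 175 @ $7.75 + 49 @ $9.20 = $1,807.05
Sale 2 (147) [FIFO — oldest first]: 147 @ $9.20 = $1,352.40
Sale 3 (398) [FIFO — oldest first]: 85 @ $9.20 + 71 @ $8.20 + 242 @ $12.60 = $4,413.40
Total COGS = $1,807.05 + $1,352.40 + $4,413.40 = $7,572.85
Ending inventory: 127 @ $12.60 + 194 @ $11.75 + 233 @ $16.45 = $7,712.55

COGS = $7,572.85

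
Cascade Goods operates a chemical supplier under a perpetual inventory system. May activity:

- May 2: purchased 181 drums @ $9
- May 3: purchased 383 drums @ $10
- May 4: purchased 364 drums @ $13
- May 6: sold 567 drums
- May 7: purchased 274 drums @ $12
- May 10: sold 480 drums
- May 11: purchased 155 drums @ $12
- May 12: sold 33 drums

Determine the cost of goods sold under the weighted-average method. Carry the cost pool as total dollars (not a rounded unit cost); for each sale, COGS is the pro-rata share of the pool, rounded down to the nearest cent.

COGS = $12,095.17

After May 2: 181 on hand, pool $1,629.00 (≈ $9.0000 each)
After May 3: 564 on hand, pool $5,459.00 (≈ $9.6791 each)
After May 4: 928 on hand, pool $10,191.00 (≈ $10.9817 each)
May 6, sell 567: 567/928 × $10,191.00 → $6,226.61
After May 7: 635 on hand, pool $7,252.39 (≈ $11.4211 each)
May 10, sell 480: 480/635 × $7,252.39 → $5,482.12
After May 11: 310 on hand, pool $3,630.27 (≈ $11.7105 each)
May 12, sell 33: 33/310 × $3,630.27 → $386.44
Total COGS = $6,226.61 + $5,482.12 + $386.44 = $12,095.17
Ending inventory (cost pool remaining) = $3,243.83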